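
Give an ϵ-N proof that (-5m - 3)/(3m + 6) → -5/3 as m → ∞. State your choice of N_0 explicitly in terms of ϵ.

Fix ϵ > 0. For m ≥ 1, |(-5m - 3)/(3m + 6) + 5/3| = |21|/(3(3m + 6)) = 21/(3(3m + 6)).
Since 3m + 6 ≥ 3m for m ≥ 1, this is ≤ 21/(3·3m) = (7/3)/m.
So |(-5m - 3)/(3m + 6) + 5/3| < ϵ whenever m > (7/3)/ϵ.
Take N_0 = (7/3)/ϵ. If m > N_0 then |(-5m - 3)/(3m + 6) + 5/3| ≤ (7/3)/m < ϵ.

N_0 = (7/3)/ϵ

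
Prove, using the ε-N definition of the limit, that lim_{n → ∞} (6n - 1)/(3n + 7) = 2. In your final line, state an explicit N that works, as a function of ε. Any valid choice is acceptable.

N = 5/ε

Let ε > 0 be given. For n ≥ 1, |(6n - 1)/(3n + 7) − 2| = |-45|/(3(3n + 7)) = 45/(3(3n + 7)).
Since 3n + 7 ≥ 3n for n ≥ 1, this is ≤ 45/(3·3n) = 5/n.
So |(6n - 1)/(3n + 7) − 2| < ε whenever n > 5/ε.
Take N = 5/ε. If n > N then |(6n - 1)/(3n + 7) − 2| ≤ 5/n < ε.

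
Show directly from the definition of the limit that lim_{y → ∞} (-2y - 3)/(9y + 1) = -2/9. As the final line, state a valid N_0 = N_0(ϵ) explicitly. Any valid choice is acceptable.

N_0 = (25/81)/ϵ

Fix ϵ > 0. We seek N_0 > 0 such that y > N_0 implies |(-2y - 3)/(9y + 1) + 2/9| < ϵ.
(-2y - 3)/(9y + 1) + 2/9 = (9(-2y - 3) − (-2)(9y + 1)) / (9(9y + 1)) = -25/(9(9y + 1)).
For y > 0 we have 9y + 1 > 9y, so |(-2y - 3)/(9y + 1) + 2/9| = 25/(9(9y + 1)) < 25/(9·9y) = (25/81)/y.
Thus |(-2y - 3)/(9y + 1) + 2/9| < ϵ whenever y > (25/81)/ϵ.
Take N_0 = (25/81)/ϵ. If y > N_0 then |(-2y - 3)/(9y + 1) + 2/9| < (25/81)/y < ϵ.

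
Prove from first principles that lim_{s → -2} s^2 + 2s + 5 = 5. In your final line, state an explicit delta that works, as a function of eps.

delta = min(2, eps/4)

Fix eps > 0. We want delta > 0 such that 0 < |s + 2| < delta implies |(s^2 + 2s + 5) − 5| < eps.
(s^2 + 2s + 5) − 5 = s^2 + 2s = (s + 2)(s).
So |(s^2 + 2s + 5) − 5| = |s + 2|·|s|.
Assume first that |s + 2| < 2, so |s| < 4. Then |s| ≤ 4 = 4.
Hence |(s^2 + 2s + 5) − 5| ≤ 4|s + 2| < eps provided |s + 2| < eps/4.
Take delta = min(2, eps/4). Then 0 < |s + 2| < delta gives both |s + 2| < 2 and |s + 2| < eps/4, so |(s^2 + 2s + 5) − 5| < eps.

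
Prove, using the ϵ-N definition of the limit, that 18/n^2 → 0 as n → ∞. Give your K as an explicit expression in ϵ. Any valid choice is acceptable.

K = (18/ϵ)^{1/2}

Fix ϵ > 0. For n ≥ 1, |18/n^2 − 0| = 18/n^2.
18/n^2 < ϵ ⇔ n^2 > 18/ϵ ⇔ n > (18/ϵ)^{1/2}.
Take K = (18/ϵ)^{1/2}. Then n > K implies 18/n^2 < ϵ.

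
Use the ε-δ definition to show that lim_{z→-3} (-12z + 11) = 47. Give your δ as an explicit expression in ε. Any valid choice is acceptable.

Suppose ε > 0. We need δ > 0 so that 0 < |z + 3| < δ implies |(-12z + 11) − 47| < ε.
|(-12z + 11) − 47| = |-12z - 36| = 12|z + 3|.
So 12|z + 3| < ε exactly when |z + 3| < ε/12.
Take δ = ε/12. If 0 < |z + 3| < δ then |(-12z + 11) − 47| = 12|z + 3| < 12·(ε/12) = ε.

δ = ε/12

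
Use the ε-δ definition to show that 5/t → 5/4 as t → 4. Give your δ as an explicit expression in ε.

δ = min(2, (8/5)ε)

Fix ε > 0. We seek δ > 0 such that 0 < |t − 4| < δ implies |5/t − (5/4)| < ε.
|5/t − (5/4)| = 5·|4 − t|/(4·|t|) = 5|t − 4|/(4|t|).
Restrict δ ≤ 2. Then |t − 4| < 2 gives |t| > 2, so 4|t| > 8.
Then |5/t − (5/4)| < 5|t − 4|/8, which is < ε when |t − 4| < (8/5)ε.
Take δ = min(2, (8/5)ε). Then 0 < |t − 4| < δ gives both |t − 4| < 2 and |t − 4| < (8/5)ε, so |5/t − (5/4)| < ε.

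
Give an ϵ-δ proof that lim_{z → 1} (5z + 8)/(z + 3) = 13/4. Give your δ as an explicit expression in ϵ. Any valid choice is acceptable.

Let ϵ > 0. We want δ > 0 with 0 < |z − 1| < δ ⇒ |(5z + 8)/(z + 3) − (13/4)| < ϵ.
Combining over a common denominator, (5z + 8)/(z + 3) − (13/4) = [(5z + 8)·4 − 13·(z + 3)] / [4·(z + 3)] = 7(z − 1) / (4(z + 3)).
So |(5z + 8)/(z + 3) − (13/4)| = 7|z − 1| / (4·|z + 3|).
Restrict δ ≤ 2. Then |z − 1| < 2 gives |z + 3| = |(z − 1) + 4| ≥ 4 − 2 = 2.
Hence |(5z + 8)/(z + 3) − (13/4)| < 7|z − 1|/(4·2) = (7/8)|z − 1|, which is < ϵ once |z − 1| < (8/7)ϵ.
Take δ = min(2, (8/7)ϵ). Then 0 < |z − 1| < δ forces both bounds, so |(5z + 8)/(z + 3) − (13/4)| < ϵ.

δ = min(2, (8/7)ϵ)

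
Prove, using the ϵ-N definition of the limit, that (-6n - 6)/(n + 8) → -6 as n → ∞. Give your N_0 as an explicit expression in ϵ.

N_0 = 42/ϵ

Let ϵ > 0 be given. For n ≥ 1, |(-6n - 6)/(n + 8) + 6| = |42|/((n + 8)) = 42/((n + 8)).
Since n + 8 ≥ n for n ≥ 1, this is ≤ 42/(n) = 42/n.
So |(-6n - 6)/(n + 8) + 6| < ϵ whenever n > 42/ϵ.
Take N_0 = 42/ϵ. If n > N_0 then |(-6n - 6)/(n + 8) + 6| ≤ 42/n < ϵ.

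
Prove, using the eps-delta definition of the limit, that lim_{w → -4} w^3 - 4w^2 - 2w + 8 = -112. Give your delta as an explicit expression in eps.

Fix eps > 0. We want delta > 0 such that 0 < |w + 4| < delta implies |(w^3 - 4w^2 - 2w + 8) + 112| < eps.
(w^3 - 4w^2 - 2w + 8) + 112 = w^3 - 4w^2 - 2w + 120 = (w + 4)(w^2 - 8w + 30).
So |(w^3 - 4w^2 - 2w + 8) + 112| = |w + 4|·|w^2 - 8w + 30|.
Require delta ≤ 2. Then |w + 4| < 2 gives |w| < 6, and by the triangle inequality |w^2 - 8w + 30| ≤ 6^2 + 8·6 + 30 = 114.
Hence |(w^3 - 4w^2 - 2w + 8) + 112| ≤ 114|w + 4| < eps provided |w + 4| < eps/114.
Take delta = min(2, eps/114). Then 0 < |w + 4| < delta gives both |w + 4| < 2 and |w + 4| < eps/114, so |(w^3 - 4w^2 - 2w + 8) + 112| < eps.

delta = min(2, eps/114)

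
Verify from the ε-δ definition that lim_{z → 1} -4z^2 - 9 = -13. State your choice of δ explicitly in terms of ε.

Suppose ε > 0. We want δ > 0 such that 0 < |z − 1| < δ implies |(-4z^2 - 9) + 13| < ε.
(-4z^2 - 9) + 13 = -4z^2 + 4 = (z − 1)(-4z - 4).
So |(-4z^2 - 9) + 13| = |z − 1|·|-4z - 4|.
Assume first that |z − 1| < 1, so |z| < 2. Then |-4z - 4| ≤ 4·2 + 4 = 12.
Hence |(-4z^2 - 9) + 13| ≤ 12|z − 1| < ε provided |z − 1| < ε/12.
Choosing δ = min(1, ε/12) ensures both conditions, hence |(-4z^2 - 9) + 13| < ε.

δ = min(1, ε/12)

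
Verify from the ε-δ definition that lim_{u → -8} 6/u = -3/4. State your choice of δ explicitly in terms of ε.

δ = min(4, (16/3)ε)

Let ε > 0. We seek δ > 0 such that 0 < |u + 8| < δ implies |6/u + 3/4| < ε.
|6/u + 3/4| = 6·|-8 − u|/(8·|u|) = 6|u + 8|/(8|u|).
Restrict δ ≤ 4. Then |u + 8| < 4 gives |u| > 4, so 8|u| > 32.
Then |6/u + 3/4| < 6|u + 8|/32, which is < ε when |u + 8| < (16/3)ε.
Take δ = min(4, (16/3)ε). Then 0 < |u + 8| < δ gives both |u + 8| < 4 and |u + 8| < (16/3)ε, so |6/u + 3/4| < ε.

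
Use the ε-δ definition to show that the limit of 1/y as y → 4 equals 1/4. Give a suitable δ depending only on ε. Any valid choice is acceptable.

Suppose ε > 0. We seek δ > 0 such that 0 < |y − 4| < δ implies |1/y − (1/4)| < ε.
|1/y − (1/4)| = |4 − y|/(4·|y|) = |y − 4|/(4|y|).
Restrict δ ≤ 2. Then |y − 4| < 2 gives |y| > 2, so 4|y| > 8.
Then |1/y − (1/4)| < |y − 4|/8, which is < ε when |y − 4| < 8ε.
Take δ = min(2, 8ε). Then 0 < |y − 4| < δ gives both |y − 4| < 2 and |y − 4| < 8ε, so |1/y − (1/4)| < ε.

δ = min(2, 8ε)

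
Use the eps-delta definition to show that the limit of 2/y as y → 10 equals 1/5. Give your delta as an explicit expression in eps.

Let eps > 0. We seek delta > 0 such that 0 < |y − 10| < delta implies |2/y − (1/5)| < eps.
|2/y − (1/5)| = 2·|10 − y|/(10·|y|) = 2|y − 10|/(10|y|).
Require delta ≤ 5 so that |y| > 10 − 5 = 5, hence 10|y| > 50.
Then |2/y − (1/5)| < 2|y − 10|/50, which is < eps when |y − 10| < 25eps.
Take delta = min(5, 25eps). Then 0 < |y − 10| < delta gives both |y − 10| < 5 and |y − 10| < 25eps, so |2/y − (1/5)| < eps.

delta = min(5, 25eps)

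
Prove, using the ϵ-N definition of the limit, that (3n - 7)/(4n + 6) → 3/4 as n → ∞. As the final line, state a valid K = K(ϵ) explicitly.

Fix ϵ > 0. For n ≥ 1, |(3n - 7)/(4n + 6) − (3/4)| = |-46|/(4(4n + 6)) = 46/(4(4n + 6)).
Since 4n + 6 ≥ 4n for n ≥ 1, this is ≤ 46/(4·4n) = (23/8)/n.
So |(3n - 7)/(4n + 6) − (3/4)| < ϵ whenever n > (23/8)/ϵ.
Take K = (23/8)/ϵ. If n > K then |(3n - 7)/(4n + 6) − (3/4)| ≤ (23/8)/n < ϵ.

K = (23/8)/ϵ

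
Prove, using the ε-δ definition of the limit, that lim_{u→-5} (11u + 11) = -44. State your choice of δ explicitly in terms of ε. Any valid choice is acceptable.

Fix ε > 0. We need δ > 0 so that 0 < |u + 5| < δ implies |(11u + 11) + 44| < ε.
|(11u + 11) + 44| = |11u + 55| = 11|u + 5|.
So 11|u + 5| < ε exactly when |u + 5| < ε/11.
Take δ = ε/11. If 0 < |u + 5| < δ then |(11u + 11) + 44| = 11|u + 5| < 11·(ε/11) = ε.

δ = ε/11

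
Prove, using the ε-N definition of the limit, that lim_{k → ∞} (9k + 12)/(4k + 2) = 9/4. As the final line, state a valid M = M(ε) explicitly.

M = (15/8)/ε

Fix ε > 0. For k ≥ 1, |(9k + 12)/(4k + 2) − (9/4)| = |30|/(4(4k + 2)) = 30/(4(4k + 2)).
Since 4k + 2 ≥ 4k for k ≥ 1, this is ≤ 30/(4·4k) = (15/8)/k.
So |(9k + 12)/(4k + 2) − (9/4)| < ε whenever k > (15/8)/ε.
Take M = (15/8)/ε. If k > M then |(9k + 12)/(4k + 2) − (9/4)| ≤ (15/8)/k < ε.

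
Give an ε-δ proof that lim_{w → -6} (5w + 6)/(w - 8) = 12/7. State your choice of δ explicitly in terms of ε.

Let ε > 0 be given. We want δ > 0 with 0 < |w + 6| < δ ⇒ |(5w + 6)/(w - 8) − (12/7)| < ε.
Combining over a common denominator, (5w + 6)/(w - 8) − (12/7) = [(5w + 6)·(-14) − (-24)·(w - 8)] / [(-14)·(w - 8)] = -46(w + 6) / ((-14)(w - 8)).
So |(5w + 6)/(w - 8) − (12/7)| = 46|w + 6| / (14·|w − 8|).
Restrict δ ≤ 7. Then |w + 6| < 7 gives |w − 8| = |(w + 6) + (-14)| ≥ 14 − 7 = 7.
Hence |(5w + 6)/(w - 8) − (12/7)| < 46|w + 6|/(14·7) = (23/49)|w + 6|, which is < ε once |w + 6| < (49/23)ε.
Take δ = min(7, (49/23)ε). Then 0 < |w + 6| < δ forces both bounds, so |(5w + 6)/(w - 8) − (12/7)| < ε.

δ = min(7, (49/23)ε)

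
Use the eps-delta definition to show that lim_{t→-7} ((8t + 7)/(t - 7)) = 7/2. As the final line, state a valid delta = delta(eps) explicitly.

Suppose eps > 0. We want delta > 0 with 0 < |t + 7| < delta ⇒ |(8t + 7)/(t - 7) − (7/2)| < eps.
Combining over a common denominator, (8t + 7)/(t - 7) − (7/2) = [(8t + 7)·(-14) − (-49)·(t - 7)] / [(-14)·(t - 7)] = -63(t + 7) / ((-14)(t - 7)).
So |(8t + 7)/(t - 7) − (7/2)| = 63|t + 7| / (14·|t − 7|).
Require delta ≤ 7, so |t − 7| ≥ |-14| − |t + 7| > 14 − 7 = 7.
Hence |(8t + 7)/(t - 7) − (7/2)| < 63|t + 7|/(14·7) = (9/14)|t + 7|, which is < eps once |t + 7| < (14/9)eps.
Take delta = min(7, (14/9)eps). Then 0 < |t + 7| < delta forces both bounds, so |(8t + 7)/(t - 7) − (7/2)| < eps.

delta = min(7, (14/9)eps)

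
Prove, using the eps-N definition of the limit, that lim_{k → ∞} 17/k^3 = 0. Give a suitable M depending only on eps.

M = (17/eps)^{1/3}

Let eps > 0 be given. For k ≥ 1, |17/k^3 − 0| = 17/k^3.
17/k^3 < eps ⇔ k^3 > 17/eps ⇔ k > (17/eps)^{1/3}.
Take M = (17/eps)^{1/3}. Then k > M implies 17/k^3 < eps.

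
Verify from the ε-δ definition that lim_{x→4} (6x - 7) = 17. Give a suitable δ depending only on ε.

Suppose ε > 0. We need δ > 0 so that 0 < |x − 4| < δ implies |(6x - 7) − 17| < ε.
Since (6x - 7) − 17 = 6(x − 4), we have |(6x - 7) − 17| = 6|x − 4|.
Thus it suffices that |x − 4| < ε/6.
Take δ = ε/6. If 0 < |x − 4| < δ then |(6x - 7) − 17| = 6|x − 4| < 6·(ε/6) = ε.

δ = ε/6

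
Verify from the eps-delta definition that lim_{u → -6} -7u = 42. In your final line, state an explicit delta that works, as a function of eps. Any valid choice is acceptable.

Let eps > 0. We need delta > 0 so that 0 < |u + 6| < delta implies |(-7u) − 42| < eps.
Since (-7u) − 42 = -7(u + 6), we have |(-7u) − 42| = 7|u + 6|.
So 7|u + 6| < eps exactly when |u + 6| < eps/7.
Take delta = eps/7. If 0 < |u + 6| < delta then |(-7u) − 42| = 7|u + 6| < 7·(eps/7) = eps.

delta = eps/7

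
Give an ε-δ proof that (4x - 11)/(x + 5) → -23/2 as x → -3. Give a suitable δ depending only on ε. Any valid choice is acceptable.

Fix ε > 0. We want δ > 0 with 0 < |x + 3| < δ ⇒ |(4x - 11)/(x + 5) + 23/2| < ε.
Combining over a common denominator, (4x - 11)/(x + 5) + 23/2 = [(4x - 11)·2 − (-23)·(x + 5)] / [2·(x + 5)] = 31(x + 3) / (2(x + 5)).
So |(4x - 11)/(x + 5) + 23/2| = 31|x + 3| / (2·|x + 5|).
Restrict δ ≤ 1. Then |x + 3| < 1 gives |x + 5| = |(x + 3) + 2| ≥ 2 − 1 = 1.
Hence |(4x - 11)/(x + 5) + 23/2| < 31|x + 3|/(2·1) = (31/2)|x + 3|, which is < ε once |x + 3| < (2/31)ε.
Take δ = min(1, (2/31)ε). Then 0 < |x + 3| < δ forces both bounds, so |(4x - 11)/(x + 5) + 23/2| < ε.

δ = min(1, (2/31)ε)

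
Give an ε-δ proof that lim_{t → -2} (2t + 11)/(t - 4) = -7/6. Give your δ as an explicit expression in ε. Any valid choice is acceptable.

δ = min(3, (18/19)ε)

Let ε > 0 be given. We want δ > 0 with 0 < |t + 2| < δ ⇒ |(2t + 11)/(t - 4) + 7/6| < ε.
Combining over a common denominator, (2t + 11)/(t - 4) + 7/6 = [(2t + 11)·(-6) − 7·(t - 4)] / [(-6)·(t - 4)] = -19(t + 2) / ((-6)(t - 4)).
So |(2t + 11)/(t - 4) + 7/6| = 19|t + 2| / (6·|t − 4|).
Require δ ≤ 3, so |t − 4| ≥ |-6| − |t + 2| > 6 − 3 = 3.
Hence |(2t + 11)/(t - 4) + 7/6| < 19|t + 2|/(6·3) = (19/18)|t + 2|, which is < ε once |t + 2| < (18/19)ε.
Take δ = min(3, (18/19)ε). Then 0 < |t + 2| < δ forces both bounds, so |(2t + 11)/(t - 4) + 7/6| < ε.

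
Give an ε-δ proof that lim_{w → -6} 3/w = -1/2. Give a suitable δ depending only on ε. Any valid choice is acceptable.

δ = min(3, 6ε)

Suppose ε > 0. We seek δ > 0 such that 0 < |w + 6| < δ implies |3/w + 1/2| < ε.
|3/w + 1/2| = 3·|-6 − w|/(6·|w|) = 3|w + 6|/(6|w|).
Restrict δ ≤ 3. Then |w + 6| < 3 gives |w| > 3, so 6|w| > 18.
Then |3/w + 1/2| < 3|w + 6|/18, which is < ε when |w + 6| < 6ε.
Take δ = min(3, 6ε). Then 0 < |w + 6| < δ gives both |w + 6| < 3 and |w + 6| < 6ε, so |3/w + 1/2| < ε.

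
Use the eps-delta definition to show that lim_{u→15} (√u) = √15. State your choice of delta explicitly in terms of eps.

Let eps > 0 be given. We want delta > 0 such that 0 < |u − 15| < delta implies |√u − √15| < eps.
Rationalise: √u − √15 = (u − 15)/(√u + √15), so |√u − √15| = |u − 15|/(√u + √15).
Restrict delta ≤ 15 so that |u − 15| < 15 forces u > 0, and then √u + √15 > √15.
Hence |√u − √15| < |u − 15|/√15, which is < eps once |u − 15| < √15·eps.
Take delta = min(15, √15·eps). If 0 < |u − 15| < delta then u > 0 and |√u − √15| < |u − 15|/√15 < eps.

delta = min(15, √15·eps)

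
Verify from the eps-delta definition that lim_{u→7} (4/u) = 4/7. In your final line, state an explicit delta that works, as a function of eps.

Let eps > 0 be given. We seek delta > 0 such that 0 < |u − 7| < delta implies |4/u − (4/7)| < eps.
|4/u − (4/7)| = 4·|7 − u|/(7·|u|) = 4|u − 7|/(7|u|).
Require delta ≤ 7/2 so that |u| > 7 − 7/2 = 7/2, hence 7|u| > 49/2.
Then |4/u − (4/7)| < 4|u − 7|/(49/2), which is < eps when |u − 7| < (49/8)eps.
Take delta = min(7/2, (49/8)eps). Then 0 < |u − 7| < delta gives both |u − 7| < 7/2 and |u − 7| < (49/8)eps, so |4/u − (4/7)| < eps.

delta = min(7/2, (49/8)eps)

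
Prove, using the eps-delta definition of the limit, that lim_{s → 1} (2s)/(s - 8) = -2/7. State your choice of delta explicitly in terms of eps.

Let eps > 0. We want delta > 0 with 0 < |s − 1| < delta ⇒ |(2s)/(s - 8) + 2/7| < eps.
Combining over a common denominator, (2s)/(s - 8) + 2/7 = [(2s)·(-7) − 2·(s - 8)] / [(-7)·(s - 8)] = -16(s − 1) / ((-7)(s - 8)).
So |(2s)/(s - 8) + 2/7| = 16|s − 1| / (7·|s − 8|).
Require delta ≤ 7/2, so |s − 8| ≥ |-7| − |s − 1| > 7 − 7/2 = 7/2.
Hence |(2s)/(s - 8) + 2/7| < 16|s − 1|/(7·(7/2)) = (32/49)|s − 1|, which is < eps once |s − 1| < (49/32)eps.
Take delta = min(7/2, (49/32)eps). Then 0 < |s − 1| < delta forces both bounds, so |(2s)/(s - 8) + 2/7| < eps.

delta = min(7/2, (49/32)eps)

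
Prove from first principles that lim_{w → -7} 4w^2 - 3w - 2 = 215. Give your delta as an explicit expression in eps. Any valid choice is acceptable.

Suppose eps > 0. We want delta > 0 such that 0 < |w + 7| < delta implies |(4w^2 - 3w - 2) − 215| < eps.
(4w^2 - 3w - 2) − 215 = 4w^2 - 3w - 217 = (w + 7)(4w - 31).
So |(4w^2 - 3w - 2) − 215| = |w + 7|·|4w - 31|.
Require delta ≤ 1. Then |w + 7| < 1 gives |w| < 8, and by the triangle inequality |4w - 31| ≤ 4·8 + 31 = 63.
Hence |(4w^2 - 3w - 2) − 215| ≤ 63|w + 7| < eps provided |w + 7| < eps/63.
Choosing delta = min(1, eps/63) ensures both conditions, hence |(4w^2 - 3w - 2) − 215| < eps.

delta = min(1, eps/63)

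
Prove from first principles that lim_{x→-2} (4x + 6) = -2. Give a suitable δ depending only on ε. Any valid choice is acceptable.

Suppose ε > 0. We need δ > 0 so that 0 < |x + 2| < δ implies |(4x + 6) + 2| < ε.
|(4x + 6) + 2| = |4x + 8| = 4|x + 2|.
Thus it suffices that |x + 2| < ε/4.
Take δ = ε/4. If 0 < |x + 2| < δ then |(4x + 6) + 2| = 4|x + 2| < 4·(ε/4) = ε.

δ = ε/4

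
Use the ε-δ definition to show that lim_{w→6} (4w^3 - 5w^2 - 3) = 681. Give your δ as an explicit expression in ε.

Fix ε > 0. We want δ > 0 such that 0 < |w − 6| < δ implies |(4w^3 - 5w^2 - 3) − 681| < ε.
(4w^3 - 5w^2 - 3) − 681 = 4w^3 - 5w^2 - 684 = (w − 6)(4w^2 + 19w + 114).
So |(4w^3 - 5w^2 - 3) − 681| = |w − 6|·|4w^2 + 19w + 114|.
Assume first that |w − 6| < 2, so |w| < 8. Then |4w^2 + 19w + 114| ≤ 4·8^2 + 19·8 + 114 = 522.
Hence |(4w^3 - 5w^2 - 3) − 681| ≤ 522|w − 6| < ε provided |w − 6| < ε/522.
Take δ = min(2, ε/522). Then 0 < |w − 6| < δ gives both |w − 6| < 2 and |w − 6| < ε/522, so |(4w^3 - 5w^2 - 3) − 681| < ε.

δ = min(2, ε/522)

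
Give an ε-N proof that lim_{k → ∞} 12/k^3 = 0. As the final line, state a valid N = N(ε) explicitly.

N = (12/ε)^{1/3}

Let ε > 0. For k ≥ 1, |12/k^3 − 0| = 12/k^3.
12/k^3 < ε ⇔ k^3 > 12/ε ⇔ k > (12/ε)^{1/3}.
Take N = (12/ε)^{1/3}. Then k > N implies 12/k^3 < ε.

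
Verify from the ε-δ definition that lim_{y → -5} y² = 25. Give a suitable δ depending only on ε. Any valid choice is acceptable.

Fix ε > 0. We seek δ > 0 with 0 < |y + 5| < δ ⇒ |y² − 25| < ε.
Factor: y² − 25 = (y + 5)(y - 5), so |y² − 25| = |y + 5|·|y - 5|.
Restrict δ ≤ 2. Then |y + 5| < 2 gives |y| < 7, so by the triangle inequality |y - 5| ≤ 7 + 5 = 12.
Hence |y² − 25| ≤ 12|y + 5|, which is < ε once |y + 5| < ε/12.
Take δ = min(2, ε/12). If 0 < |y + 5| < δ then both bounds hold and |y² − 25| ≤ 12|y + 5| < 12·(ε/12) = ε.

δ = min(2, ε/12)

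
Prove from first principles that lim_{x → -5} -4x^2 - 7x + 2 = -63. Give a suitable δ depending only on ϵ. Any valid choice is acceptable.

δ = min(2, ϵ/41)

Suppose ϵ > 0. We want δ > 0 such that 0 < |x + 5| < δ implies |(-4x^2 - 7x + 2) + 63| < ϵ.
(-4x^2 - 7x + 2) + 63 = -4x^2 - 7x + 65 = (x + 5)(-4x + 13).
So |(-4x^2 - 7x + 2) + 63| = |x + 5|·|-4x + 13|.
Assume first that |x + 5| < 2, so |x| < 7. Then |-4x + 13| ≤ 4·7 + 13 = 41.
Hence |(-4x^2 - 7x + 2) + 63| ≤ 41|x + 5| < ϵ provided |x + 5| < ϵ/41.
Choosing δ = min(2, ϵ/41) ensures both conditions, hence |(-4x^2 - 7x + 2) + 63| < ϵ.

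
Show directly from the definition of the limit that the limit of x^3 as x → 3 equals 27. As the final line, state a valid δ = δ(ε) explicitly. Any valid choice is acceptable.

Fix ε > 0. We seek δ > 0 with 0 < |x − 3| < δ ⇒ |x^3 − 27| < ε.
Factor: x^3 − 27 = (x − 3)(x^2 + 3x + 9), so |x^3 − 27| = |x − 3|·|x^2 + 3x + 9|.
Restrict δ ≤ 2. Then |x − 3| < 2 gives |x| < 5, so by the triangle inequality |x^2 + 3x + 9| ≤ 5^2 + 3·5 + 9 = 49.
Hence |x^3 − 27| ≤ 49|x − 3|, which is < ε once |x − 3| < ε/49.
Take δ = min(2, ε/49). If 0 < |x − 3| < δ then both bounds hold and |x^3 − 27| ≤ 49|x − 3| < 49·(ε/49) = ε.

δ = min(2, ε/49)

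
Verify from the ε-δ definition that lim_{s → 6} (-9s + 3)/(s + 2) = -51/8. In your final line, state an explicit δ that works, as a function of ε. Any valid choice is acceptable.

δ = min(4, (32/21)ε)

Let ε > 0 be given. We want δ > 0 with 0 < |s − 6| < δ ⇒ |(-9s + 3)/(s + 2) + 51/8| < ε.
Combining over a common denominator, (-9s + 3)/(s + 2) + 51/8 = [(-9s + 3)·8 − (-51)·(s + 2)] / [8·(s + 2)] = -21(s − 6) / (8(s + 2)).
So |(-9s + 3)/(s + 2) + 51/8| = 21|s − 6| / (8·|s + 2|).
Restrict δ ≤ 4. Then |s − 6| < 4 gives |s + 2| = |(s − 6) + 8| ≥ 8 − 4 = 4.
Hence |(-9s + 3)/(s + 2) + 51/8| < 21|s − 6|/(8·4) = (21/32)|s − 6|, which is < ε once |s − 6| < (32/21)ε.
Take δ = min(4, (32/21)ε). Then 0 < |s − 6| < δ forces both bounds, so |(-9s + 3)/(s + 2) + 51/8| < ε.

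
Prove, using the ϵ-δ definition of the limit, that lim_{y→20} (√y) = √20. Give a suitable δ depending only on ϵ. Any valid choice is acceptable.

δ = min(20, √20·ϵ)

Fix ϵ > 0. We want δ > 0 such that 0 < |y − 20| < δ implies |√y − √20| < ϵ.
Rationalise: √y − √20 = (y − 20)/(√y + √20), so |√y − √20| = |y − 20|/(√y + √20).
Restrict δ ≤ 20 so that |y − 20| < 20 forces y > 0, and then √y + √20 > √20.
Hence |√y − √20| < |y − 20|/√20, which is < ϵ once |y − 20| < √20·ϵ.
Take δ = min(20, √20·ϵ). If 0 < |y − 20| < δ then y > 0 and |√y − √20| < |y − 20|/√20 < ϵ.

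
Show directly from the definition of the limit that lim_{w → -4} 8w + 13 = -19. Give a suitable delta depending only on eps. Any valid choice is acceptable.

Let eps > 0 be given. We need delta > 0 so that 0 < |w + 4| < delta implies |(8w + 13) + 19| < eps.
|(8w + 13) + 19| = |8w + 32| = 8|w + 4|.
Thus it suffices that |w + 4| < eps/8.
Choosing delta = eps/8 gives |(8w + 13) + 19| = 8|w + 4| < eps whenever |w + 4| < delta.

delta = eps/8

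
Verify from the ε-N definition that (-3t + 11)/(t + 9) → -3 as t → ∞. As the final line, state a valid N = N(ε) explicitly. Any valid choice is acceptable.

N = 38/ε

Suppose ε > 0. We seek N > 0 such that t > N implies |(-3t + 11)/(t + 9) + 3| < ε.
(-3t + 11)/(t + 9) + 3 = ((-3t + 11) − (-3)(t + 9)) / ((t + 9)) = 38/((t + 9)).
For t > 0 we have t + 9 > t, so |(-3t + 11)/(t + 9) + 3| = 38/((t + 9)) < 38/(t) = 38/t.
Thus |(-3t + 11)/(t + 9) + 3| < ε whenever t > 38/ε.
Take N = 38/ε. If t > N then |(-3t + 11)/(t + 9) + 3| < 38/t < ε.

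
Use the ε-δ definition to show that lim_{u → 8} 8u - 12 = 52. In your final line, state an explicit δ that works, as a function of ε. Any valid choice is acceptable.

δ = ε/8

Let ε > 0 be given. We need δ > 0 so that 0 < |u − 8| < δ implies |(8u - 12) − 52| < ε.
Since (8u - 12) − 52 = 8(u − 8), we have |(8u - 12) − 52| = 8|u − 8|.
So 8|u − 8| < ε exactly when |u − 8| < ε/8.
Choosing δ = ε/8 gives |(8u - 12) − 52| = 8|u − 8| < ε whenever |u − 8| < δ.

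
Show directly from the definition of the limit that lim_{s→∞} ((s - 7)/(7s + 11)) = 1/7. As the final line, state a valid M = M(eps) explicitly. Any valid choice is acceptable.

Let eps > 0 be given. We seek M > 0 such that s > M implies |(s - 7)/(7s + 11) − (1/7)| < eps.
(s - 7)/(7s + 11) − (1/7) = (7(s - 7) − (7s + 11)) / (7(7s + 11)) = -60/(7(7s + 11)).
For s > 0 we have 7s + 11 > 7s, so |(s - 7)/(7s + 11) − (1/7)| = 60/(7(7s + 11)) < 60/(7·7s) = (60/49)/s.
Thus |(s - 7)/(7s + 11) − (1/7)| < eps whenever s > (60/49)/eps.
Take M = (60/49)/eps. If s > M then |(s - 7)/(7s + 11) − (1/7)| < (60/49)/s < eps.

M = (60/49)/eps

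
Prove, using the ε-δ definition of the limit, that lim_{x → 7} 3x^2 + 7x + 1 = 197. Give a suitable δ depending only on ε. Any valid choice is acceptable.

Fix ε > 0. We want δ > 0 such that 0 < |x − 7| < δ implies |(3x^2 + 7x + 1) − 197| < ε.
(3x^2 + 7x + 1) − 197 = 3x^2 + 7x - 196 = (x − 7)(3x + 28).
So |(3x^2 + 7x + 1) − 197| = |x − 7|·|3x + 28|.
Assume first that |x − 7| < 1, so |x| < 8. Then |3x + 28| ≤ 3·8 + 28 = 52.
Hence |(3x^2 + 7x + 1) − 197| ≤ 52|x − 7| < ε provided |x − 7| < ε/52.
Choosing δ = min(1, ε/52) ensures both conditions, hence |(3x^2 + 7x + 1) − 197| < ε.

δ = min(1, ε/52)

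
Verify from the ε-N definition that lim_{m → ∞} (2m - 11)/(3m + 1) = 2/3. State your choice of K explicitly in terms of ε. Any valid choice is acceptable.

K = (35/9)/ε

Suppose ε > 0. For m ≥ 1, |(2m - 11)/(3m + 1) − (2/3)| = |-35|/(3(3m + 1)) = 35/(3(3m + 1)).
Since 3m + 1 ≥ 3m for m ≥ 1, this is ≤ 35/(3·3m) = (35/9)/m.
So |(2m - 11)/(3m + 1) − (2/3)| < ε whenever m > (35/9)/ε.
Take K = (35/9)/ε. If m > K then |(2m - 11)/(3m + 1) − (2/3)| ≤ (35/9)/m < ε.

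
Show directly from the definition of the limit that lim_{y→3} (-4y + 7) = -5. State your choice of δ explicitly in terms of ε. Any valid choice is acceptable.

δ = ε/4

Let ε > 0. We need δ > 0 so that 0 < |y − 3| < δ implies |(-4y + 7) + 5| < ε.
|(-4y + 7) + 5| = |-4y + 12| = 4|y − 3|.
Thus it suffices that |y − 3| < ε/4.
Choosing δ = ε/4 gives |(-4y + 7) + 5| = 4|y − 3| < ε whenever |y − 3| < δ.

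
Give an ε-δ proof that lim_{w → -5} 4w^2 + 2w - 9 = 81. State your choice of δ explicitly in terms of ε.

Fix ε > 0. We want δ > 0 such that 0 < |w + 5| < δ implies |(4w^2 + 2w - 9) − 81| < ε.
(4w^2 + 2w - 9) − 81 = 4w^2 + 2w - 90 = (w + 5)(4w - 18).
So |(4w^2 + 2w - 9) − 81| = |w + 5|·|4w - 18|.
Require δ ≤ 1. Then |w + 5| < 1 gives |w| < 6, and by the triangle inequality |4w - 18| ≤ 4·6 + 18 = 42.
Hence |(4w^2 + 2w - 9) − 81| ≤ 42|w + 5| < ε provided |w + 5| < ε/42.
Take δ = min(1, ε/42). Then 0 < |w + 5| < δ gives both |w + 5| < 1 and |w + 5| < ε/42, so |(4w^2 + 2w - 9) − 81| < ε.

δ = min(1, ε/42)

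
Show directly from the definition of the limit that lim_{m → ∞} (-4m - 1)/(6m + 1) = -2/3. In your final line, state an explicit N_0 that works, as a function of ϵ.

Let ϵ > 0 be given. For m ≥ 1, |(-4m - 1)/(6m + 1) + 2/3| = |-2|/(6(6m + 1)) = 2/(6(6m + 1)).
Since 6m + 1 ≥ 6m for m ≥ 1, this is ≤ 2/(6·6m) = (1/18)/m.
So |(-4m - 1)/(6m + 1) + 2/3| < ϵ whenever m > (1/18)/ϵ.
Take N_0 = (1/18)/ϵ. If m > N_0 then |(-4m - 1)/(6m + 1) + 2/3| ≤ (1/18)/m < ϵ.

N_0 = (1/18)/ϵ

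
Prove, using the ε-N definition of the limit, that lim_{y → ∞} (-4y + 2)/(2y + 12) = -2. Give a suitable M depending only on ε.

Let ε > 0 be given. We seek M > 0 such that y > M implies |(-4y + 2)/(2y + 12) + 2| < ε.
(-4y + 2)/(2y + 12) + 2 = (2(-4y + 2) − (-4)(2y + 12)) / (2(2y + 12)) = 52/(2(2y + 12)).
For y > 0 we have 2y + 12 > 2y, so |(-4y + 2)/(2y + 12) + 2| = 52/(2(2y + 12)) < 52/(2·2y) = 13/y.
Thus |(-4y + 2)/(2y + 12) + 2| < ε whenever y > 13/ε.
Take M = 13/ε. If y > M then |(-4y + 2)/(2y + 12) + 2| < 13/y < ε.

M = 13/ε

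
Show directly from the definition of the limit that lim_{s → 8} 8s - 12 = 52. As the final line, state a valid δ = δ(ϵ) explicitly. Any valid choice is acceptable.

Suppose ϵ > 0. We need δ > 0 so that 0 < |s − 8| < δ implies |(8s - 12) − 52| < ϵ.
|(8s - 12) − 52| = |8s - 64| = 8|s − 8|.
So 8|s − 8| < ϵ exactly when |s − 8| < ϵ/8.
Choosing δ = ϵ/8 gives |(8s - 12) − 52| = 8|s − 8| < ϵ whenever |s − 8| < δ.

δ = ϵ/8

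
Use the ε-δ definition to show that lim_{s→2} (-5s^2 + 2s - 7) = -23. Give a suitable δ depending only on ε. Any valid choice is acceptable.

δ = min(1, ε/23)

Let ε > 0. We want δ > 0 such that 0 < |s − 2| < δ implies |(-5s^2 + 2s - 7) + 23| < ε.
(-5s^2 + 2s - 7) + 23 = -5s^2 + 2s + 16 = (s − 2)(-5s - 8).
So |(-5s^2 + 2s - 7) + 23| = |s − 2|·|-5s - 8|.
Assume first that |s − 2| < 1, so |s| < 3. Then |-5s - 8| ≤ 5·3 + 8 = 23.
Hence |(-5s^2 + 2s - 7) + 23| ≤ 23|s − 2| < ε provided |s − 2| < ε/23.
Choosing δ = min(1, ε/23) ensures both conditions, hence |(-5s^2 + 2s - 7) + 23| < ε.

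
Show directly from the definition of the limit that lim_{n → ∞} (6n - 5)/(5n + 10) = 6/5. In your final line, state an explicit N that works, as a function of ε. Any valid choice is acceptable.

N = (17/5)/ε

Fix ε > 0. For n ≥ 1, |(6n - 5)/(5n + 10) − (6/5)| = |-85|/(5(5n + 10)) = 85/(5(5n + 10)).
Since 5n + 10 ≥ 5n for n ≥ 1, this is ≤ 85/(5·5n) = (17/5)/n.
So |(6n - 5)/(5n + 10) − (6/5)| < ε whenever n > (17/5)/ε.
Take N = (17/5)/ε. If n > N then |(6n - 5)/(5n + 10) − (6/5)| ≤ (17/5)/n < ε.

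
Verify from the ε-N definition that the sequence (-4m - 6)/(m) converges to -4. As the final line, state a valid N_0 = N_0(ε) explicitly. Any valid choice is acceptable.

Let ε > 0. For m ≥ 1, |(-4m - 6)/(m) + 4| = |-6|/((m)) = 6/((m)).
Since m ≥ m for m ≥ 1, this is ≤ 6/(m) = 6/m.
So |(-4m - 6)/(m) + 4| < ε whenever m > 6/ε.
Take N_0 = 6/ε. If m > N_0 then |(-4m - 6)/(m) + 4| ≤ 6/m < ε.

N_0 = 6/ε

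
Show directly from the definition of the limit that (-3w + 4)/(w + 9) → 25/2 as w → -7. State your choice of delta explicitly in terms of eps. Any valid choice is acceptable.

delta = min(1, (2/31)eps)

Let eps > 0 be given. We want delta > 0 with 0 < |w + 7| < delta ⇒ |(-3w + 4)/(w + 9) − (25/2)| < eps.
Combining over a common denominator, (-3w + 4)/(w + 9) − (25/2) = [(-3w + 4)·2 − 25·(w + 9)] / [2·(w + 9)] = -31(w + 7) / (2(w + 9)).
So |(-3w + 4)/(w + 9) − (25/2)| = 31|w + 7| / (2·|w + 9|).
Restrict delta ≤ 1. Then |w + 7| < 1 gives |w + 9| = |(w + 7) + 2| ≥ 2 − 1 = 1.
Hence |(-3w + 4)/(w + 9) − (25/2)| < 31|w + 7|/(2·1) = (31/2)|w + 7|, which is < eps once |w + 7| < (2/31)eps.
Take delta = min(1, (2/31)eps). Then 0 < |w + 7| < delta forces both bounds, so |(-3w + 4)/(w + 9) − (25/2)| < eps.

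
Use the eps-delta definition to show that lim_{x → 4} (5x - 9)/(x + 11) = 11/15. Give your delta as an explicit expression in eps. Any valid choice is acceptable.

Suppose eps > 0. We want delta > 0 with 0 < |x − 4| < delta ⇒ |(5x - 9)/(x + 11) − (11/15)| < eps.
Combining over a common denominator, (5x - 9)/(x + 11) − (11/15) = [(5x - 9)·15 − 11·(x + 11)] / [15·(x + 11)] = 64(x − 4) / (15(x + 11)).
So |(5x - 9)/(x + 11) − (11/15)| = 64|x − 4| / (15·|x + 11|).
Require delta ≤ 15/2, so |x + 11| ≥ |15| − |x − 4| > 15 − 15/2 = 15/2.
Hence |(5x - 9)/(x + 11) − (11/15)| < 64|x − 4|/(15·(15/2)) = (128/225)|x − 4|, which is < eps once |x − 4| < (225/128)eps.
Take delta = min(15/2, (225/128)eps). Then 0 < |x − 4| < delta forces both bounds, so |(5x - 9)/(x + 11) − (11/15)| < eps.

delta = min(15/2, (225/128)eps)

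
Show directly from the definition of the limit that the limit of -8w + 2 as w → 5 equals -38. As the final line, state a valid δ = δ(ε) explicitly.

Let ε > 0. We need δ > 0 so that 0 < |w − 5| < δ implies |(-8w + 2) + 38| < ε.
Since (-8w + 2) + 38 = -8(w − 5), we have |(-8w + 2) + 38| = 8|w − 5|.
Thus it suffices that |w − 5| < ε/8.
Choosing δ = ε/8 gives |(-8w + 2) + 38| = 8|w − 5| < ε whenever |w − 5| < δ.

δ = ε/8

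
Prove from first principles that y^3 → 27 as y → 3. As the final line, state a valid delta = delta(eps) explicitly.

delta = min(2, eps/49)

Let eps > 0 be given. We seek delta > 0 with 0 < |y − 3| < delta ⇒ |y^3 − 27| < eps.
Factor: y^3 − 27 = (y − 3)(y^2 + 3y + 9), so |y^3 − 27| = |y − 3|·|y^2 + 3y + 9|.
Restrict delta ≤ 2. Then |y − 3| < 2 gives |y| < 5, so by the triangle inequality |y^2 + 3y + 9| ≤ 5^2 + 3·5 + 9 = 49.
Hence |y^3 − 27| ≤ 49|y − 3|, which is < eps once |y − 3| < eps/49.
Take delta = min(2, eps/49). If 0 < |y − 3| < delta then both bounds hold and |y^3 − 27| ≤ 49|y − 3| < 49·(eps/49) = eps.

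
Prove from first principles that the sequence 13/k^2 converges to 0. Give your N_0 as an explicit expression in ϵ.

Let ϵ > 0 be given. For k ≥ 1, |13/k^2 − 0| = 13/k^2.
13/k^2 < ϵ ⇔ k^2 > 13/ϵ ⇔ k > (13/ϵ)^{1/2}.
Take N_0 = (13/ϵ)^{1/2}. Then k > N_0 implies 13/k^2 < ϵ.

N_0 = (13/ϵ)^{1/2}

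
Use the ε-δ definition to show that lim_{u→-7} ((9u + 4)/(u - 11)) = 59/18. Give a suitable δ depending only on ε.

δ = min(9, (162/103)ε)

Suppose ε > 0. We want δ > 0 with 0 < |u + 7| < δ ⇒ |(9u + 4)/(u - 11) − (59/18)| < ε.
Combining over a common denominator, (9u + 4)/(u - 11) − (59/18) = [(9u + 4)·(-18) − (-59)·(u - 11)] / [(-18)·(u - 11)] = -103(u + 7) / ((-18)(u - 11)).
So |(9u + 4)/(u - 11) − (59/18)| = 103|u + 7| / (18·|u − 11|).
Restrict δ ≤ 9. Then |u + 7| < 9 gives |u − 11| = |(u + 7) + (-18)| ≥ 18 − 9 = 9.
Hence |(9u + 4)/(u - 11) − (59/18)| < 103|u + 7|/(18·9) = (103/162)|u + 7|, which is < ε once |u + 7| < (162/103)ε.
Take δ = min(9, (162/103)ε). Then 0 < |u + 7| < δ forces both bounds, so |(9u + 4)/(u - 11) − (59/18)| < ε.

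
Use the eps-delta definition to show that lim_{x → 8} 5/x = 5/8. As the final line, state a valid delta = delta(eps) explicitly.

delta = min(4, (32/5)eps)

Suppose eps > 0. We seek delta > 0 such that 0 < |x − 8| < delta implies |5/x − (5/8)| < eps.
|5/x − (5/8)| = 5·|8 − x|/(8·|x|) = 5|x − 8|/(8|x|).
Require delta ≤ 4 so that |x| > 8 − 4 = 4, hence 8|x| > 32.
Then |5/x − (5/8)| < 5|x − 8|/32, which is < eps when |x − 8| < (32/5)eps.
Take delta = min(4, (32/5)eps). Then 0 < |x − 8| < delta gives both |x − 8| < 4 and |x − 8| < (32/5)eps, so |5/x − (5/8)| < eps.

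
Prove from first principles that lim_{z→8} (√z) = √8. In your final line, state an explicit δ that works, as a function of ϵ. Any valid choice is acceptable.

Fix ϵ > 0. We want δ > 0 such that 0 < |z − 8| < δ implies |√z − √8| < ϵ.
Rationalise: √z − √8 = (z − 8)/(√z + √8), so |√z − √8| = |z − 8|/(√z + √8).
Restrict δ ≤ 8 so that |z − 8| < 8 forces z > 0, and then √z + √8 > √8.
Hence |√z − √8| < |z − 8|/√8, which is < ϵ once |z − 8| < √8·ϵ.
Take δ = min(8, √8·ϵ). If 0 < |z − 8| < δ then z > 0 and |√z − √8| < |z − 8|/√8 < ϵ.

δ = min(8, √8·ϵ)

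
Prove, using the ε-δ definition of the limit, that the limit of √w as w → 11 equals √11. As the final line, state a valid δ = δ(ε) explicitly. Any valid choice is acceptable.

δ = min(11, √11·ε)

Fix ε > 0. We want δ > 0 such that 0 < |w − 11| < δ implies |√w − √11| < ε.
Rationalise: √w − √11 = (w − 11)/(√w + √11), so |√w − √11| = |w − 11|/(√w + √11).
Restrict δ ≤ 11 so that |w − 11| < 11 forces w > 0, and then √w + √11 > √11.
Hence |√w − √11| < |w − 11|/√11, which is < ε once |w − 11| < √11·ε.
Take δ = min(11, √11·ε). If 0 < |w − 11| < δ then w > 0 and |√w − √11| < |w − 11|/√11 < ε.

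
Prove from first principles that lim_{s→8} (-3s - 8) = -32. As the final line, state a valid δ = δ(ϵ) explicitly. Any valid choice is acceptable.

δ = ϵ/3

Let ϵ > 0. We need δ > 0 so that 0 < |s − 8| < δ implies |(-3s - 8) + 32| < ϵ.
|(-3s - 8) + 32| = |-3s + 24| = 3|s − 8|.
So 3|s − 8| < ϵ exactly when |s − 8| < ϵ/3.
Take δ = ϵ/3. If 0 < |s − 8| < δ then |(-3s - 8) + 32| = 3|s − 8| < 3·(ϵ/3) = ϵ.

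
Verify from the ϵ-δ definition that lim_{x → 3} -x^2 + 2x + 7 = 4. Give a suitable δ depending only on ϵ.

Fix ϵ > 0. We want δ > 0 such that 0 < |x − 3| < δ implies |(-x^2 + 2x + 7) − 4| < ϵ.
(-x^2 + 2x + 7) − 4 = -x^2 + 2x + 3 = (x − 3)(-x - 1).
So |(-x^2 + 2x + 7) − 4| = |x − 3|·|-x - 1|.
Require δ ≤ 2. Then |x − 3| < 2 gives |x| < 5, and by the triangle inequality |-x - 1| ≤ 5 + 1 = 6.
Hence |(-x^2 + 2x + 7) − 4| ≤ 6|x − 3| < ϵ provided |x − 3| < ϵ/6.
Take δ = min(2, ϵ/6). Then 0 < |x − 3| < δ gives both |x − 3| < 2 and |x − 3| < ϵ/6, so |(-x^2 + 2x + 7) − 4| < ϵ.

δ = min(2, ϵ/6)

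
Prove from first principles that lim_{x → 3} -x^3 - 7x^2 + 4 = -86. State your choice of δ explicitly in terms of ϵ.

Let ϵ > 0. We want δ > 0 such that 0 < |x − 3| < δ implies |(-x^3 - 7x^2 + 4) + 86| < ϵ.
(-x^3 - 7x^2 + 4) + 86 = -x^3 - 7x^2 + 90 = (x − 3)(-x^2 - 10x - 30).
So |(-x^3 - 7x^2 + 4) + 86| = |x − 3|·|-x^2 - 10x - 30|.
Assume first that |x − 3| < 1, so |x| < 4. Then |-x^2 - 10x - 30| ≤ 4^2 + 10·4 + 30 = 86.
Hence |(-x^3 - 7x^2 + 4) + 86| ≤ 86|x − 3| < ϵ provided |x − 3| < ϵ/86.
Choosing δ = min(1, ϵ/86) ensures both conditions, hence |(-x^3 - 7x^2 + 4) + 86| < ϵ.

δ = min(1, ϵ/86)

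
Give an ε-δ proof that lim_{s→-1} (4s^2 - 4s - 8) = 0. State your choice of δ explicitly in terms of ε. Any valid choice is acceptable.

δ = min(1, ε/16)

Let ε > 0 be given. We want δ > 0 such that 0 < |s + 1| < δ implies |(4s^2 - 4s - 8)| < ε.
(4s^2 - 4s - 8) = 4s^2 - 4s - 8 = (s + 1)(4s - 8).
So |(4s^2 - 4s - 8)| = |s + 1|·|4s - 8|.
Require δ ≤ 1. Then |s + 1| < 1 gives |s| < 2, and by the triangle inequality |4s - 8| ≤ 4·2 + 8 = 16.
Hence |(4s^2 - 4s - 8)| ≤ 16|s + 1| < ε provided |s + 1| < ε/16.
Take δ = min(1, ε/16). Then 0 < |s + 1| < δ gives both |s + 1| < 1 and |s + 1| < ε/16, so |(4s^2 - 4s - 8)| < ε.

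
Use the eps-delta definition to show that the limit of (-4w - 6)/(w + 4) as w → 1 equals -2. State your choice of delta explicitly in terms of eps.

delta = min(5/2, (5/4)eps)

Let eps > 0. We want delta > 0 with 0 < |w − 1| < delta ⇒ |(-4w - 6)/(w + 4) + 2| < eps.
Combining over a common denominator, (-4w - 6)/(w + 4) + 2 = [(-4w - 6)·5 − (-10)·(w + 4)] / [5·(w + 4)] = -10(w − 1) / (5(w + 4)).
So |(-4w - 6)/(w + 4) + 2| = 10|w − 1| / (5·|w + 4|).
Require delta ≤ 5/2, so |w + 4| ≥ |5| − |w − 1| > 5 − 5/2 = 5/2.
Hence |(-4w - 6)/(w + 4) + 2| < 10|w − 1|/(5·(5/2)) = (4/5)|w − 1|, which is < eps once |w − 1| < (5/4)eps.
Take delta = min(5/2, (5/4)eps). Then 0 < |w − 1| < delta forces both bounds, so |(-4w - 6)/(w + 4) + 2| < eps.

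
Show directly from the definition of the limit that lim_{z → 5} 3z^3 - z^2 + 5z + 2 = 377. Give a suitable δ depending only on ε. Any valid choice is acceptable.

Let ε > 0 be given. We want δ > 0 such that 0 < |z − 5| < δ implies |(3z^3 - z^2 + 5z + 2) − 377| < ε.
(3z^3 - z^2 + 5z + 2) − 377 = 3z^3 - z^2 + 5z - 375 = (z − 5)(3z^2 + 14z + 75).
So |(3z^3 - z^2 + 5z + 2) − 377| = |z − 5|·|3z^2 + 14z + 75|.
Require δ ≤ 2. Then |z − 5| < 2 gives |z| < 7, and by the triangle inequality |3z^2 + 14z + 75| ≤ 3·7^2 + 14·7 + 75 = 320.
Hence |(3z^3 - z^2 + 5z + 2) − 377| ≤ 320|z − 5| < ε provided |z − 5| < ε/320.
Take δ = min(2, ε/320). Then 0 < |z − 5| < δ gives both |z − 5| < 2 and |z − 5| < ε/320, so |(3z^3 - z^2 + 5z + 2) − 377| < ε.

δ = min(2, ε/320)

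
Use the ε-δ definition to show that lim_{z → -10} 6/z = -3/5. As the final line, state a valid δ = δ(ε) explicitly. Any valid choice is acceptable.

δ = min(5, (25/3)ε)

Let ε > 0. We seek δ > 0 such that 0 < |z + 10| < δ implies |6/z + 3/5| < ε.
|6/z + 3/5| = 6·|-10 − z|/(10·|z|) = 6|z + 10|/(10|z|).
Require δ ≤ 5 so that |z| > 10 − 5 = 5, hence 10|z| > 50.
Then |6/z + 3/5| < 6|z + 10|/50, which is < ε when |z + 10| < (25/3)ε.
Take δ = min(5, (25/3)ε). Then 0 < |z + 10| < δ gives both |z + 10| < 5 and |z + 10| < (25/3)ε, so |6/z + 3/5| < ε.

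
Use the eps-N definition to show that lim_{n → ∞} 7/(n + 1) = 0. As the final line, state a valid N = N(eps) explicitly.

Let eps > 0. For n ≥ 1, |7/(n + 1) − 0| = 7/(n + 1) ≤ 7/n.
We need 7/n < eps, i.e. n > 7/eps.
Take N = 7/eps. If n > N then |7/(n + 1)| ≤ 7/n < eps.

N = 7/eps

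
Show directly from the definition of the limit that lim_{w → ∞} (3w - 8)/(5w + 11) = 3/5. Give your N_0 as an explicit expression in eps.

Let eps > 0 be given. We seek N_0 > 0 such that w > N_0 implies |(3w - 8)/(5w + 11) − (3/5)| < eps.
(3w - 8)/(5w + 11) − (3/5) = (5(3w - 8) − 3(5w + 11)) / (5(5w + 11)) = -73/(5(5w + 11)).
For w > 0 we have 5w + 11 > 5w, so |(3w - 8)/(5w + 11) − (3/5)| = 73/(5(5w + 11)) < 73/(5·5w) = (73/25)/w.
Thus |(3w - 8)/(5w + 11) − (3/5)| < eps whenever w > (73/25)/eps.
Take N_0 = (73/25)/eps. If w > N_0 then |(3w - 8)/(5w + 11) − (3/5)| < (73/25)/w < eps.

N_0 = (73/25)/eps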